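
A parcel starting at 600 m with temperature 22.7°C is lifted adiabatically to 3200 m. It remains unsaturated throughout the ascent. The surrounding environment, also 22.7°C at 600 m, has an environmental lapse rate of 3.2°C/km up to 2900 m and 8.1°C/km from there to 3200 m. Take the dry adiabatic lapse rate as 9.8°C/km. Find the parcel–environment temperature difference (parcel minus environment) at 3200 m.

-15.69°C (parcel cooler than environment)

Parcel:
  From 600 m to 3200 m (dry): cools by 9.8 × 2.6 = 25.48°C, giving -2.78°C.
Environment:
  From 600 m to 2900 m (environment, lower layer): cools by 3.2 × 2.3 = 7.36°C, giving 15.34°C.
  From 2900 m to 3200 m (environment, upper layer): cools by 8.1 × 0.3 = 2.43°C, giving 12.91°C.
T_parcel − T_env = -2.78 − 12.91 = -15.69°C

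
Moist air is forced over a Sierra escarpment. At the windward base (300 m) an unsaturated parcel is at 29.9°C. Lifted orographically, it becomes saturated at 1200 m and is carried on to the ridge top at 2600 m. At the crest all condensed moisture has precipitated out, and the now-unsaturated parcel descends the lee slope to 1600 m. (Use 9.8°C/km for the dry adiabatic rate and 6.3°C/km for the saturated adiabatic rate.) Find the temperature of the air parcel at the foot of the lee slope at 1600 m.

300–1200 m, dry: Δz = 0.9 km ⇒ ΔT = -8.82°C; T = 21.08°C
1200–2600 m, saturated: Δz = 1.4 km ⇒ ΔT = -8.82°C; T = 12.26°C
2600–1600 m, dry descent: Δz = 1 km ⇒ ΔT = +9.8°C; T = 22.06°C

22.06°C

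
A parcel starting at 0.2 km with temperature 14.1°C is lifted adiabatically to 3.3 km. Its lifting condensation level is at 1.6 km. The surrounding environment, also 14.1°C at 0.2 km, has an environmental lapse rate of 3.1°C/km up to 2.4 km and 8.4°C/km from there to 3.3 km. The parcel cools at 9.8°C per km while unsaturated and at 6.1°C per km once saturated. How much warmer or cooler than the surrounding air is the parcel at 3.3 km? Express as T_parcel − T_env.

-9.71°C (parcel cooler than environment)

Parcel:
  200 → 1600 m (dry, 9.8°C/km): ΔT = -9.8 × 1.4 = -13.72°C → T = 0.38°C
  1600 → 3300 m (saturated, 6.1°C/km): ΔT = -6.1 × 1.7 = -10.37°C → T = -9.99°C
Environment:
  200 → 2400 m (environment, lower layer, 3.1°C/km): ΔT = -3.1 × 2.2 = -6.82°C → T = 7.28°C
  2400 → 3300 m (environment, upper layer, 8.4°C/km): ΔT = -8.4 × 0.9 = -7.56°C → T = -0.28°C
T_parcel − T_env = -9.99 − (-0.28) = -9.71°C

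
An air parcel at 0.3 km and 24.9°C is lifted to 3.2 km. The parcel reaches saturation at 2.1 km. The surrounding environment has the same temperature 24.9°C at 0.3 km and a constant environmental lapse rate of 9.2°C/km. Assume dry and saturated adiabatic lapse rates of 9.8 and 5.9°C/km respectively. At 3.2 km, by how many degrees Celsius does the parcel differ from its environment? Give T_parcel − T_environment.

+2.55°C (parcel warmer than environment)

Parcel:
  300 → 2100 m (dry, 9.8°C/km): ΔT = -9.8 × 1.8 = -17.64°C → T = 7.26°C
  2100 → 3200 m (saturated, 5.9°C/km): ΔT = -5.9 × 1.1 = -6.49°C → T = 0.77°C
Environment:
  300 → 3200 m (environment, 9.2°C/km): ΔT = -9.2 × 2.9 = -26.68°C → T = -1.78°C
T_parcel − T_env = 0.77 − (-1.78) = +2.55°C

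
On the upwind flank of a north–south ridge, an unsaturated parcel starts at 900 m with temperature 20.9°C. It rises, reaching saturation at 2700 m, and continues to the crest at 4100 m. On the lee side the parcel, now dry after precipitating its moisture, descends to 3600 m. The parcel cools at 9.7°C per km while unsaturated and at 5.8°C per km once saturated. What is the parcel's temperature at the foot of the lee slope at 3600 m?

0.17°C

900 → 2700 m (dry, 9.7°C/km): ΔT = -9.7 × 1.8 = -17.46°C → T = 3.44°C
2700 → 4100 m (saturated, 5.8°C/km): ΔT = -5.8 × 1.4 = -8.12°C → T = -4.68°C
4100 → 3600 m (dry descent, 9.7°C/km): ΔT = +9.7 × 0.5 = +4.85°C → T = 0.17°C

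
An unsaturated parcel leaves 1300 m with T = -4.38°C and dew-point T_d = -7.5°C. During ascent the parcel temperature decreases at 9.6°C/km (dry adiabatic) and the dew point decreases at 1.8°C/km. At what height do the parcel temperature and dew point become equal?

1700 m

T and T_d converge at 9.6 − 1.8 = 7.8°C per km
Height above start = (-4.38 − (-7.5)) / 7.8 = 0.4 km
LCL altitude = 1300 m + 400 m = 1700 m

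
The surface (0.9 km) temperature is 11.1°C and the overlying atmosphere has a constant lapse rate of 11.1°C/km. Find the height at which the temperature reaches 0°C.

Height above start = (11.1 − 0) / 11.1 = 1 km
Altitude = 900 m + 1000 m = 1900 m

1.9 km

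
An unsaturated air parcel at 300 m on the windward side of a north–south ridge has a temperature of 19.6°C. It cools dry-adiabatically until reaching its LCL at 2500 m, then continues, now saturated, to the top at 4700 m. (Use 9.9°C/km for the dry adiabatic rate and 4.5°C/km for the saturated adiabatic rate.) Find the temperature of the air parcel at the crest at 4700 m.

-12.08°C

Dry to 2500 m: -9.9 × 2.2 km = -21.78°C, so T = -2.18°C.
Saturated to 4700 m: -4.5 × 2.2 km = -9.9°C, so T = -12.08°C.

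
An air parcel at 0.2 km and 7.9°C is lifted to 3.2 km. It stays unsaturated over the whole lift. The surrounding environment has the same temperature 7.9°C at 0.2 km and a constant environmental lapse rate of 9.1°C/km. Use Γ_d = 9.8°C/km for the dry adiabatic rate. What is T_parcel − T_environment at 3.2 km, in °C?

-2.1°C (parcel cooler than environment)

Parcel:
  200–3200 m, dry: Δz = 3 km ⇒ ΔT = -29.4°C; T = -21.5°C
Environment:
  200–3200 m, environment: Δz = 3 km ⇒ ΔT = -27.3°C; T = -19.4°C
T_parcel − T_env = -21.5 − (-19.4) = -2.1°C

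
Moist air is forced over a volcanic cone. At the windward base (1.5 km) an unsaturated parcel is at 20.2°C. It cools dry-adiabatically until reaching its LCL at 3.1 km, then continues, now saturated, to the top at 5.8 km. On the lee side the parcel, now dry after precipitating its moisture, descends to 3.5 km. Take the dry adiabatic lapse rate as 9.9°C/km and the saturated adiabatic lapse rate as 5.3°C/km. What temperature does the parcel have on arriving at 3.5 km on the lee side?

From 1500 m to 3100 m (dry): cools by 9.9 × 1.6 = 15.84°C, giving 4.36°C.
From 3100 m to 5800 m (saturated): cools by 5.3 × 2.7 = 14.31°C, giving -9.95°C.
From 5800 m to 3500 m (dry descent): warms by 9.9 × 2.3 = 22.77°C, giving 12.82°C.

12.82°C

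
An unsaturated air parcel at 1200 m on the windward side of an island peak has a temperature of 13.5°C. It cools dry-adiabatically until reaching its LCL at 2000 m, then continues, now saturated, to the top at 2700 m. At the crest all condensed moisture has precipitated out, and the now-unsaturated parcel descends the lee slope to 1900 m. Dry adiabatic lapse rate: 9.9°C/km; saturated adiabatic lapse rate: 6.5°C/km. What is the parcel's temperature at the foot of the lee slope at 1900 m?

8.95°C

1200 → 2000 m (dry, 9.9°C/km): ΔT = -9.9 × 0.8 = -7.92°C → T = 5.58°C
2000 → 2700 m (saturated, 6.5°C/km): ΔT = -6.5 × 0.7 = -4.55°C → T = 1.03°C
2700 → 1900 m (dry descent, 9.9°C/km): ΔT = +9.9 × 0.8 = +7.92°C → T = 8.95°C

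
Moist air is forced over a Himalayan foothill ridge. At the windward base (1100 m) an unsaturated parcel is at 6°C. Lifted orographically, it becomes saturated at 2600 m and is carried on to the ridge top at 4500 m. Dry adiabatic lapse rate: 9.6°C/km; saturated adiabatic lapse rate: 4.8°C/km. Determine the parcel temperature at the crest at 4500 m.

1100–2600 m, dry: Δz = 1.5 km ⇒ ΔT = -14.4°C; T = -8.4°C
2600–4500 m, saturated: Δz = 1.9 km ⇒ ΔT = -9.12°C; T = -17.52°C

-17.52°C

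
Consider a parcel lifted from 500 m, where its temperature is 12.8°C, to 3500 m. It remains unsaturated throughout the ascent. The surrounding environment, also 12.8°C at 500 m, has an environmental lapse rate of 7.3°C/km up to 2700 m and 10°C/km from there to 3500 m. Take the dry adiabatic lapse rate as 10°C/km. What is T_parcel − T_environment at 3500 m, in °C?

-5.94°C (parcel cooler than environment)

Parcel:
  500 → 3500 m (dry, 10°C/km): ΔT = -10 × 3 = -30°C → T = -17.2°C
Environment:
  500 → 2700 m (environment, lower layer, 7.3°C/km): ΔT = -7.3 × 2.2 = -16.06°C → T = -3.26°C
  2700 → 3500 m (environment, upper layer, 10°C/km): ΔT = -10 × 0.8 = -8°C → T = -11.26°C
T_parcel − T_env = -17.2 − (-11.26) = -5.94°C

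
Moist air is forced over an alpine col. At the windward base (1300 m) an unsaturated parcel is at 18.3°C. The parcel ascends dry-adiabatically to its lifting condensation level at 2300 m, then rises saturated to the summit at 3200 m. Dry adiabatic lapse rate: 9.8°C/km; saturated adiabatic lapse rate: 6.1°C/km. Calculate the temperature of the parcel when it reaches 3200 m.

3.01°C

From 1300 m to 2300 m (dry): cools by 9.8 × 1 = 9.8°C, giving 8.5°C.
From 2300 m to 3200 m (saturated): cools by 6.1 × 0.9 = 5.49°C, giving 3.01°C.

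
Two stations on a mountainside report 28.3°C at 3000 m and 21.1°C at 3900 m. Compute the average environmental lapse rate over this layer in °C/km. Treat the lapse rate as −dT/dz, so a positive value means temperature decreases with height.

8°C/km

Γ = −ΔT/Δz = (28.3 − 21.1) / (3900 − 3000) m
  = 7.2°C / 0.9 km = 8°C/km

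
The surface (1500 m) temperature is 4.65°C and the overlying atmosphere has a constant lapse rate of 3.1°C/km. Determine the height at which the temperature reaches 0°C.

Height above start = (4.65 − 0) / 3.1 = 1.5 km
Altitude = 1500 m + 1500 m = 3000 m

3000 m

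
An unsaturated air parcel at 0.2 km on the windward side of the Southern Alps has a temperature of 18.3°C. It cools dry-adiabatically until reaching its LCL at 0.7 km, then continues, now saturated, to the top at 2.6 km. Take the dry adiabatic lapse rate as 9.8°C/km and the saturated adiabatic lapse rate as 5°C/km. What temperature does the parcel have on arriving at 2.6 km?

Dry to 700 m: -9.8 × 0.5 km = -4.9°C, so T = 13.4°C.
Saturated to 2600 m: -5 × 1.9 km = -9.5°C, so T = 3.9°C.

3.9°C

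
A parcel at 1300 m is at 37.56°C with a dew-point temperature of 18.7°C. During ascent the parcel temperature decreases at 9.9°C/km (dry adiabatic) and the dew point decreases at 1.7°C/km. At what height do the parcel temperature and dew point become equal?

T and T_d converge at 9.9 − 1.7 = 8.2°C per km
Height above start = (37.56 − 18.7) / 8.2 = 2.3 km
LCL altitude = 1300 m + 2300 m = 3600 m

3600 m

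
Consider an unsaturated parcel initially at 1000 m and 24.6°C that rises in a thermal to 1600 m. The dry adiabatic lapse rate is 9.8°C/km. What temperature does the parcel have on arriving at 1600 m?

18.72°C

1000–1600 m, dry adiabatic: Δz = 0.6 km ⇒ ΔT = -5.88°C; T = 18.72°C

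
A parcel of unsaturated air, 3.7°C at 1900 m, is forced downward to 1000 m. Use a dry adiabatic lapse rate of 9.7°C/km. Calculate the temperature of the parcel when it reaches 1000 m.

Dry adiabatic to 1000 m: +9.7 × 0.9 km = +8.73°C, so T = 12.43°C.

12.43°C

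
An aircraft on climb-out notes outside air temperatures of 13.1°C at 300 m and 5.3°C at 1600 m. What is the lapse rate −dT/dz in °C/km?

Γ = −ΔT/Δz = (13.1 − 5.3) / (1600 − 300) m
  = 7.8°C / 1.3 km = 6°C/km

6°C/km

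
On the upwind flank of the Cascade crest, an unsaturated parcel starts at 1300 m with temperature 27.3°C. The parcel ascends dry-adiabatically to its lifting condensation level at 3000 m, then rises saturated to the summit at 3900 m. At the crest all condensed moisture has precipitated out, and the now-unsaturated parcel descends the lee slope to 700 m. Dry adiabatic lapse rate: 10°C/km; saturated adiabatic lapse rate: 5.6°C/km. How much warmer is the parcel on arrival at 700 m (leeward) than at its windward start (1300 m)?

+9.96°C

1300 → 3000 m (dry, 10°C/km): ΔT = -10 × 1.7 = -17°C → T = 10.3°C
3000 → 3900 m (saturated, 5.6°C/km): ΔT = -5.6 × 0.9 = -5.04°C → T = 5.26°C
3900 → 700 m (dry descent, 10°C/km): ΔT = +10 × 3.2 = +32°C → T = 37.26°C
Net change vs windward start: 37.26 − 27.3 = +9.96°C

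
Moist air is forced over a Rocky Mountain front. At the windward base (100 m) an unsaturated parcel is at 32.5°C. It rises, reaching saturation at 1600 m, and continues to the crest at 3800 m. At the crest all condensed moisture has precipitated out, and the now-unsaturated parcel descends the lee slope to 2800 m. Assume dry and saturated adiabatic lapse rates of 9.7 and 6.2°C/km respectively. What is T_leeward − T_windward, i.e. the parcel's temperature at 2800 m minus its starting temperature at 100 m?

-18.49°C

100 → 1600 m (dry, 9.7°C/km): ΔT = -9.7 × 1.5 = -14.55°C → T = 17.95°C
1600 → 3800 m (saturated, 6.2°C/km): ΔT = -6.2 × 2.2 = -13.64°C → T = 4.31°C
3800 → 2800 m (dry descent, 9.7°C/km): ΔT = +9.7 × 1 = +9.7°C → T = 14.01°C
Net change vs windward start: 14.01 − 32.5 = -18.49°C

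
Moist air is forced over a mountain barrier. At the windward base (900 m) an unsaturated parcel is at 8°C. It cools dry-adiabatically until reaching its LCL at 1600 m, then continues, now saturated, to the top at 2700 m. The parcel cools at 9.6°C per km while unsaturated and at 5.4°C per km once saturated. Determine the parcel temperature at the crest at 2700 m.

900 → 1600 m (dry, 9.6°C/km): ΔT = -9.6 × 0.7 = -6.72°C → T = 1.28°C
1600 → 2700 m (saturated, 5.4°C/km): ΔT = -5.4 × 1.1 = -5.94°C → T = -4.66°C

-4.66°C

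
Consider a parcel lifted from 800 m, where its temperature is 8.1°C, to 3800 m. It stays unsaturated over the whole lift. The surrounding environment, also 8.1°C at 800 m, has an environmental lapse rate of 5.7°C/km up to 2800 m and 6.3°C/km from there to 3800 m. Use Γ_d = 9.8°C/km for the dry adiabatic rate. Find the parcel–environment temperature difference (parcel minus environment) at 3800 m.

-11.7°C (parcel cooler than environment)

Parcel:
  Dry to 3800 m: -9.8 × 3 km = -29.4°C, so T = -21.3°C.
Environment:
  Environment, lower layer to 2800 m: -5.7 × 2 km = -11.4°C, so T = -3.3°C.
  Environment, upper layer to 3800 m: -6.3 × 1 km = -6.3°C, so T = -9.6°C.
T_parcel − T_env = -21.3 − (-9.6) = -11.7°C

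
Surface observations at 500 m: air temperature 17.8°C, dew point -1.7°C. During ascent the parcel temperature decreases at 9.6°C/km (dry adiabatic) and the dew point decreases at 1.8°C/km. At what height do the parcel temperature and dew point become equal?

3000 m

T and T_d converge at 9.6 − 1.8 = 7.8°C per km
Height above start = (17.8 − (-1.7)) / 7.8 = 2.5 km
LCL altitude = 500 m + 2500 m = 3000 m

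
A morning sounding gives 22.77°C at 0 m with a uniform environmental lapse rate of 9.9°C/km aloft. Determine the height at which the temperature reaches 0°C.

2300 m

Height above start = (22.77 − 0) / 9.9 = 2.3 km
Altitude = 0 m + 2300 m = 2300 m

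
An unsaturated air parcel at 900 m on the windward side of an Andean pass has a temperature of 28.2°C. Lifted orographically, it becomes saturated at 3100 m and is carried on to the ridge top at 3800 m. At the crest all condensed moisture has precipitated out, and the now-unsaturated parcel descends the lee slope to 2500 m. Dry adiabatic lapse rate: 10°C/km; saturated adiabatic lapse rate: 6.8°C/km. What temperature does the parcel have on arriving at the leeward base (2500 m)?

14.44°C

900 → 3100 m (dry, 10°C/km): ΔT = -10 × 2.2 = -22°C → T = 6.2°C
3100 → 3800 m (saturated, 6.8°C/km): ΔT = -6.8 × 0.7 = -4.76°C → T = 1.44°C
3800 → 2500 m (dry descent, 10°C/km): ΔT = +10 × 1.3 = +13°C → T = 14.44°C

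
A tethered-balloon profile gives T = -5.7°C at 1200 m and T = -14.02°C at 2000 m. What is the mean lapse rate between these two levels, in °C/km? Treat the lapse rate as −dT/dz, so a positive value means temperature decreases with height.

10.4°C/km

Γ = −ΔT/Δz = (-5.7 − (-14.02)) / (2000 − 1200) m
  = 8.32°C / 0.8 km = 10.4°C/km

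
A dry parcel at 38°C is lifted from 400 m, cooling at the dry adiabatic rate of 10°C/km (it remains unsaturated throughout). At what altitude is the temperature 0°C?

Height above start = (38 − 0) / 10 = 3.8 km
Altitude = 400 m + 3800 m = 4200 m

4200 m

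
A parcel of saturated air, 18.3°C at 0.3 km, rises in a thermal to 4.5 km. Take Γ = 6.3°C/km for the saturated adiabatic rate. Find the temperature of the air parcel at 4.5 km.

-8.16°C

300 → 4500 m (saturated adiabatic, 6.3°C/km): ΔT = -6.3 × 4.2 = -26.46°C → T = -8.16°C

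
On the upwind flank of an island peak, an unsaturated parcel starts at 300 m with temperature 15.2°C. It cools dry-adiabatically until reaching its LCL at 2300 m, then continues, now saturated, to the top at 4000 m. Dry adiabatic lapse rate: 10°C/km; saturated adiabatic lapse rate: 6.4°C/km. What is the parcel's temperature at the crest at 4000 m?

From 300 m to 2300 m (dry): cools by 10 × 2 = 20°C, giving -4.8°C.
From 2300 m to 4000 m (saturated): cools by 6.4 × 1.7 = 10.88°C, giving -15.68°C.

-15.68°C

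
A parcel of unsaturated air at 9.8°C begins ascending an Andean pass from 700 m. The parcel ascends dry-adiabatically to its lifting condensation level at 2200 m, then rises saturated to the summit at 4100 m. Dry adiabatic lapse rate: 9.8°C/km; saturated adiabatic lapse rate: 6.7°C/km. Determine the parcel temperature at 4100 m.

-17.63°C

700 → 2200 m (dry, 9.8°C/km): ΔT = -9.8 × 1.5 = -14.7°C → T = -4.9°C
2200 → 4100 m (saturated, 6.7°C/km): ΔT = -6.7 × 1.9 = -12.73°C → T = -17.63°C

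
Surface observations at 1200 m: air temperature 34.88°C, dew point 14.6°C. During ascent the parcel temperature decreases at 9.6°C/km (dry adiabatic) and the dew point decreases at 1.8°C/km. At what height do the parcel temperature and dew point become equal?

T and T_d converge at 9.6 − 1.8 = 7.8°C per km
Height above start = (34.88 − 14.6) / 7.8 = 2.6 km
LCL altitude = 1200 m + 2600 m = 3800 m

3800 m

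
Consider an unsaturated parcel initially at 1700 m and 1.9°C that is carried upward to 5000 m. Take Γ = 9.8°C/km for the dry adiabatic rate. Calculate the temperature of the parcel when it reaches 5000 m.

-30.44°C

1700–5000 m, dry adiabatic: Δz = 3.3 km ⇒ ΔT = -32.34°C; T = -30.44°C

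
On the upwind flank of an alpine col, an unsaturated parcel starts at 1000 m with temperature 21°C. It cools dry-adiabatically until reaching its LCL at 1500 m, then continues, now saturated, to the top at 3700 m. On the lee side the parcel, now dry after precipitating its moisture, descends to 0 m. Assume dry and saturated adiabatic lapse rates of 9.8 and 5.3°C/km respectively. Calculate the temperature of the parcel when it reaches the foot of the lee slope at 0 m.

1000 → 1500 m (dry, 9.8°C/km): ΔT = -9.8 × 0.5 = -4.9°C → T = 16.1°C
1500 → 3700 m (saturated, 5.3°C/km): ΔT = -5.3 × 2.2 = -11.66°C → T = 4.44°C
3700 → 0 m (dry descent, 9.8°C/km): ΔT = +9.8 × 3.7 = +36.26°C → T = 40.7°C

40.7°C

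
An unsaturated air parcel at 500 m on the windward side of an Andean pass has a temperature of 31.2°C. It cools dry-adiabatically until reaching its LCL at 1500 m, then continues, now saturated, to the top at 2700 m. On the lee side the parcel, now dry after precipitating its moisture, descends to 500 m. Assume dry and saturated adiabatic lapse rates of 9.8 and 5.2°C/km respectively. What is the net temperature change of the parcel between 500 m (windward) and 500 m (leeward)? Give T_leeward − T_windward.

+5.52°C

Dry to 1500 m: -9.8 × 1 km = -9.8°C, so T = 21.4°C.
Saturated to 2700 m: -5.2 × 1.2 km = -6.24°C, so T = 15.16°C.
Dry descent to 500 m: +9.8 × 2.2 km = +21.56°C, so T = 36.72°C.
Net change vs windward start: 36.72 − 31.2 = +5.52°C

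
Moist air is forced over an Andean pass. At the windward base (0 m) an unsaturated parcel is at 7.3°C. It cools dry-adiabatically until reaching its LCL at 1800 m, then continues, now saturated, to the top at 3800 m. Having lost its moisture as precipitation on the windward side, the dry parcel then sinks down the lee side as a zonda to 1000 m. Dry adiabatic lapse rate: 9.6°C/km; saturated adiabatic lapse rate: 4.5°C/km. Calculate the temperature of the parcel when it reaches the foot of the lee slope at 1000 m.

From 0 m to 1800 m (dry): cools by 9.6 × 1.8 = 17.28°C, giving -9.98°C.
From 1800 m to 3800 m (saturated): cools by 4.5 × 2 = 9°C, giving -18.98°C.
From 3800 m to 1000 m (dry descent): warms by 9.6 × 2.8 = 26.88°C, giving 7.9°C.

7.9°C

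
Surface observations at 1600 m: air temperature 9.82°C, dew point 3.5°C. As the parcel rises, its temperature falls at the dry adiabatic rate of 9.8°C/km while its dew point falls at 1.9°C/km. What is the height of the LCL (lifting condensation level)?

T and T_d converge at 9.8 − 1.9 = 7.9°C per km
Height above start = (9.82 − 3.5) / 7.9 = 0.8 km
LCL altitude = 1600 m + 800 m = 2400 m

2400 m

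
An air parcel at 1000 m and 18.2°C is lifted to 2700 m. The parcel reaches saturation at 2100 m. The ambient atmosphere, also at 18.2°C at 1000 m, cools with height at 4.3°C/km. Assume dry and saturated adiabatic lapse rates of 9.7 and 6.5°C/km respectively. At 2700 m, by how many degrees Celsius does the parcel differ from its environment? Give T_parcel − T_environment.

Parcel:
  Dry to 2100 m: -9.7 × 1.1 km = -10.67°C, so T = 7.53°C.
  Saturated to 2700 m: -6.5 × 0.6 km = -3.9°C, so T = 3.63°C.
Environment:
  Environment to 2700 m: -4.3 × 1.7 km = -7.31°C, so T = 10.89°C.
T_parcel − T_env = 3.63 − 10.89 = -7.26°C

-7.26°C (parcel cooler than environment)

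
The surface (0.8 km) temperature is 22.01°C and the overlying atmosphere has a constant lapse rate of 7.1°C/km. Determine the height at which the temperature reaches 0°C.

Height above start = (22.01 − 0) / 7.1 = 3.1 km
Altitude = 800 m + 3100 m = 3900 m

3.9 km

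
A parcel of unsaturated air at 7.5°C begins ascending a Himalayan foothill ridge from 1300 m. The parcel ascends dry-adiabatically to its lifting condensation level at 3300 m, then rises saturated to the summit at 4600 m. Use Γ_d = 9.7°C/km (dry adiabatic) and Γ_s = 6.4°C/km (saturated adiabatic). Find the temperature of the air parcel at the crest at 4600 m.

-20.22°C

1300–3300 m, dry: Δz = 2 km ⇒ ΔT = -19.4°C; T = -11.9°C
3300–4600 m, saturated: Δz = 1.3 km ⇒ ΔT = -8.32°C; T = -20.22°C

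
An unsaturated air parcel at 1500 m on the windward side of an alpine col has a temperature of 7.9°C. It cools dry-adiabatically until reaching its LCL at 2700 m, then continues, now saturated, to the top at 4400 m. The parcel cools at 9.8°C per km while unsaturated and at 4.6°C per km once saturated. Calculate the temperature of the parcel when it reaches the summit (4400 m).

-11.68°C

Dry to 2700 m: -9.8 × 1.2 km = -11.76°C, so T = -3.86°C.
Saturated to 4400 m: -4.6 × 1.7 km = -7.82°C, so T = -11.68°C.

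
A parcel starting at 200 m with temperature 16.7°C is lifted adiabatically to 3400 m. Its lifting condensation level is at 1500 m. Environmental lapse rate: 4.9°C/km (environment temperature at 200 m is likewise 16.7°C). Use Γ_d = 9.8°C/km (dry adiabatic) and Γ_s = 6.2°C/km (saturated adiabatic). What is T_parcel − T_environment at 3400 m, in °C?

Parcel:
  Dry to 1500 m: -9.8 × 1.3 km = -12.74°C, so T = 3.96°C.
  Saturated to 3400 m: -6.2 × 1.9 km = -11.78°C, so T = -7.82°C.
Environment:
  Environment to 3400 m: -4.9 × 3.2 km = -15.68°C, so T = 1.02°C.
T_parcel − T_env = -7.82 − 1.02 = -8.84°C

-8.84°C (parcel cooler than environment)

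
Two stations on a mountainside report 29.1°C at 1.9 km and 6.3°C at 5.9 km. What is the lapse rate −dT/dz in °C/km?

5.7°C/km

Γ = −ΔT/Δz = (29.1 − 6.3) / (5900 − 1900) m
  = 22.8°C / 4 km = 5.7°C/km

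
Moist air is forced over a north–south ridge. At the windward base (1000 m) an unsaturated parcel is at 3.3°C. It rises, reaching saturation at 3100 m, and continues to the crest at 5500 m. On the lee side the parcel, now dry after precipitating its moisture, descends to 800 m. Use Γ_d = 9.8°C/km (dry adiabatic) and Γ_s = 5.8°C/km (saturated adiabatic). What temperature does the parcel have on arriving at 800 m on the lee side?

14.86°C

1000 → 3100 m (dry, 9.8°C/km): ΔT = -9.8 × 2.1 = -20.58°C → T = -17.28°C
3100 → 5500 m (saturated, 5.8°C/km): ΔT = -5.8 × 2.4 = -13.92°C → T = -31.2°C
5500 → 800 m (dry descent, 9.8°C/km): ΔT = +9.8 × 4.7 = +46.06°C → T = 14.86°C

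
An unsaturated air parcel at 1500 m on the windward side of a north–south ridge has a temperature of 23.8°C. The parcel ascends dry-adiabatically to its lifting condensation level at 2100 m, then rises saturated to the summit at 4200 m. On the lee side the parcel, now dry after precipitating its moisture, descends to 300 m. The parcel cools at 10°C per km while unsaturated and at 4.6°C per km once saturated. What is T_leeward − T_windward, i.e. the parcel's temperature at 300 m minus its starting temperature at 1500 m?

+23.34°C

1500 → 2100 m (dry, 10°C/km): ΔT = -10 × 0.6 = -6°C → T = 17.8°C
2100 → 4200 m (saturated, 4.6°C/km): ΔT = -4.6 × 2.1 = -9.66°C → T = 8.14°C
4200 → 300 m (dry descent, 10°C/km): ΔT = +10 × 3.9 = +39°C → T = 47.14°C
Net change vs windward start: 47.14 − 23.8 = +23.34°C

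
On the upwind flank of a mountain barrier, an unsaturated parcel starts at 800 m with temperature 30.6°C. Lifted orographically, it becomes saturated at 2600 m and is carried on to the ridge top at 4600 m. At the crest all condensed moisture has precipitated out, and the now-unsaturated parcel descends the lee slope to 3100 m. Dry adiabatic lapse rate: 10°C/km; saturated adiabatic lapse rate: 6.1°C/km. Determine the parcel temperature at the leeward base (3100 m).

Dry to 2600 m: -10 × 1.8 km = -18°C, so T = 12.6°C.
Saturated to 4600 m: -6.1 × 2 km = -12.2°C, so T = 0.4°C.
Dry descent to 3100 m: +10 × 1.5 km = +15°C, so T = 15.4°C.

15.4°C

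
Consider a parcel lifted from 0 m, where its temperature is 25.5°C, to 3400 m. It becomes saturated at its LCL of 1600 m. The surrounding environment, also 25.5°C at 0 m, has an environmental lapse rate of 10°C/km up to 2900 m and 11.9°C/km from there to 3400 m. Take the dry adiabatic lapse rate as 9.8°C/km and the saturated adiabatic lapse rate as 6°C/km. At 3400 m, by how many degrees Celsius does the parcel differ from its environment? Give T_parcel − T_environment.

+8.47°C (parcel warmer than environment)

Parcel:
  From 0 m to 1600 m (dry): cools by 9.8 × 1.6 = 15.68°C, giving 9.82°C.
  From 1600 m to 3400 m (saturated): cools by 6 × 1.8 = 10.8°C, giving -0.98°C.
Environment:
  From 0 m to 2900 m (environment, lower layer): cools by 10 × 2.9 = 29°C, giving -3.5°C.
  From 2900 m to 3400 m (environment, upper layer): cools by 11.9 × 0.5 = 5.95°C, giving -9.45°C.
T_parcel − T_env = -0.98 − (-9.45) = +8.47°C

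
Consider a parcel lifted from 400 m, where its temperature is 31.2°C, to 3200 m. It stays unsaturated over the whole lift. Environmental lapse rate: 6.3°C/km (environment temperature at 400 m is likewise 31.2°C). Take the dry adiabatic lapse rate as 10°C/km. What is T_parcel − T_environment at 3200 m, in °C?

Parcel:
  From 400 m to 3200 m (dry): cools by 10 × 2.8 = 28°C, giving 3.2°C.
Environment:
  From 400 m to 3200 m (environment): cools by 6.3 × 2.8 = 17.64°C, giving 13.56°C.
T_parcel − T_env = 3.2 − 13.56 = -10.36°C

-10.36°C (parcel cooler than environment)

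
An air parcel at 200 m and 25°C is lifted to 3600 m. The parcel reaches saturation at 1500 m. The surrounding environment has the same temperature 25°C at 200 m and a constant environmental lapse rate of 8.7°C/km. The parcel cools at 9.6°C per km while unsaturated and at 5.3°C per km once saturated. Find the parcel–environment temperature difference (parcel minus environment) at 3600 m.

Parcel:
  200 → 1500 m (dry, 9.6°C/km): ΔT = -9.6 × 1.3 = -12.48°C → T = 12.52°C
  1500 → 3600 m (saturated, 5.3°C/km): ΔT = -5.3 × 2.1 = -11.13°C → T = 1.39°C
Environment:
  200 → 3600 m (environment, 8.7°C/km): ΔT = -8.7 × 3.4 = -29.58°C → T = -4.58°C
T_parcel − T_env = 1.39 − (-4.58) = +5.97°C

+5.97°C (parcel warmer than environment)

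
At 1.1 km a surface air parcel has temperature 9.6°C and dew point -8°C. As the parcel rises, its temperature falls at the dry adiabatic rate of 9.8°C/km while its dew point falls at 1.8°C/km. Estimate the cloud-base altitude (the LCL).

3.3 km

T and T_d converge at 9.8 − 1.8 = 8°C per km
Height above start = (9.6 − (-8)) / 8 = 2.2 km
LCL altitude = 1100 m + 2200 m = 3300 m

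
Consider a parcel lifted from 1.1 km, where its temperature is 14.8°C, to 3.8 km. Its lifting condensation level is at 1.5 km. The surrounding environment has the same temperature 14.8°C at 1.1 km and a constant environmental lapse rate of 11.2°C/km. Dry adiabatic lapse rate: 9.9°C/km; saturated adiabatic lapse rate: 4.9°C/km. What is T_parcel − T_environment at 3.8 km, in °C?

Parcel:
  Dry to 1500 m: -9.9 × 0.4 km = -3.96°C, so T = 10.84°C.
  Saturated to 3800 m: -4.9 × 2.3 km = -11.27°C, so T = -0.43°C.
Environment:
  Environment to 3800 m: -11.2 × 2.7 km = -30.24°C, so T = -15.44°C.
T_parcel − T_env = -0.43 − (-15.44) = +15.01°C

+15.01°C (parcel warmer than environment)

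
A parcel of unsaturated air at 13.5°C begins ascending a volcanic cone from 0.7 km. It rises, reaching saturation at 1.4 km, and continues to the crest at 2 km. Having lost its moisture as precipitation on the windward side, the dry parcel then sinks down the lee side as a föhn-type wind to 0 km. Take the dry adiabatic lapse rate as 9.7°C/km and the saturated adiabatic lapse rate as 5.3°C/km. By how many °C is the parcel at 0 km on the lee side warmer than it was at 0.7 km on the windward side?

From 700 m to 1400 m (dry): cools by 9.7 × 0.7 = 6.79°C, giving 6.71°C.
From 1400 m to 2000 m (saturated): cools by 5.3 × 0.6 = 3.18°C, giving 3.53°C.
From 2000 m to 0 m (dry descent): warms by 9.7 × 2 = 19.4°C, giving 22.93°C.
Net change vs windward start: 22.93 − 13.5 = +9.43°C

+9.43°C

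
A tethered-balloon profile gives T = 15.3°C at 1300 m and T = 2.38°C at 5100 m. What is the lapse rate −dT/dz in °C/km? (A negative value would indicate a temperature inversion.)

3.4°C/km

Γ = −ΔT/Δz = (15.3 − 2.38) / (5100 − 1300) m
  = 12.92°C / 3.8 km = 3.4°C/km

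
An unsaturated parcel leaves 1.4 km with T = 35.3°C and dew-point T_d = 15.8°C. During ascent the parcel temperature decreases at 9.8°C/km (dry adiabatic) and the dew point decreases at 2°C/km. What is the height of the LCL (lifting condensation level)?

3.9 km

T and T_d converge at 9.8 − 2 = 7.8°C per km
Height above start = (35.3 − 15.8) / 7.8 = 2.5 km
LCL altitude = 1400 m + 2500 m = 3900 m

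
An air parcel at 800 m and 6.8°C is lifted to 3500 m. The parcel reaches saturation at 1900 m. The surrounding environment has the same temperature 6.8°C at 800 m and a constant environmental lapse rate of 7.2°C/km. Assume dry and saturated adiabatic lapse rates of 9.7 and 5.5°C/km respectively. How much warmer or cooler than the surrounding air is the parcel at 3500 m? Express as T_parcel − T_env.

Parcel:
  Dry to 1900 m: -9.7 × 1.1 km = -10.67°C, so T = -3.87°C.
  Saturated to 3500 m: -5.5 × 1.6 km = -8.8°C, so T = -12.67°C.
Environment:
  Environment to 3500 m: -7.2 × 2.7 km = -19.44°C, so T = -12.64°C.
T_parcel − T_env = -12.67 − (-12.64) = -0.03°C

-0.03°C (parcel cooler than environment)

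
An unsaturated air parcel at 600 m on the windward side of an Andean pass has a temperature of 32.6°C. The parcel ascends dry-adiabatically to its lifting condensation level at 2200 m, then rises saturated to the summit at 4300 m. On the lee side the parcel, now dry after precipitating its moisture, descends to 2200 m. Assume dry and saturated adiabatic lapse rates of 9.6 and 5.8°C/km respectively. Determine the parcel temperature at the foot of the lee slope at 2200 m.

Dry to 2200 m: -9.6 × 1.6 km = -15.36°C, so T = 17.24°C.
Saturated to 4300 m: -5.8 × 2.1 km = -12.18°C, so T = 5.06°C.
Dry descent to 2200 m: +9.6 × 2.1 km = +20.16°C, so T = 25.22°C.

25.22°C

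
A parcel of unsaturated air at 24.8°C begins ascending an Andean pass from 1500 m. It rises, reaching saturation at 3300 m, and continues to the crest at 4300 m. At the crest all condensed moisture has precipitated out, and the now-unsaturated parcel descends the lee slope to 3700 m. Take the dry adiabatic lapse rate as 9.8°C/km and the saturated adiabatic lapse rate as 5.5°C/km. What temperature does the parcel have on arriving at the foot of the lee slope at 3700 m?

1500–3300 m, dry: Δz = 1.8 km ⇒ ΔT = -17.64°C; T = 7.16°C
3300–4300 m, saturated: Δz = 1 km ⇒ ΔT = -5.5°C; T = 1.66°C
4300–3700 m, dry descent: Δz = 0.6 km ⇒ ΔT = +5.88°C; T = 7.54°C

7.54°C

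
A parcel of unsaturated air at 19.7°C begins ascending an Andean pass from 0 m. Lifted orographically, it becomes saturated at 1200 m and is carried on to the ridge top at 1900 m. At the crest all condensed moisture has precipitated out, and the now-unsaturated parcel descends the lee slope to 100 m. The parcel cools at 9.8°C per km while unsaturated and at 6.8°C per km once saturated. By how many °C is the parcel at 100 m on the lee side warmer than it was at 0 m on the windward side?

From 0 m to 1200 m (dry): cools by 9.8 × 1.2 = 11.76°C, giving 7.94°C.
From 1200 m to 1900 m (saturated): cools by 6.8 × 0.7 = 4.76°C, giving 3.18°C.
From 1900 m to 100 m (dry descent): warms by 9.8 × 1.8 = 17.64°C, giving 20.82°C.
Net change vs windward start: 20.82 − 19.7 = +1.12°C

+1.12°C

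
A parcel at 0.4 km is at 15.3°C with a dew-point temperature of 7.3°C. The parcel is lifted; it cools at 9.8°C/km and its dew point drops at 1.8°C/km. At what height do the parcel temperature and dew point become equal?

1.4 km

T and T_d converge at 9.8 − 1.8 = 8°C per km
Height above start = (15.3 − 7.3) / 8 = 1 km
LCL altitude = 400 m + 1000 m = 1400 m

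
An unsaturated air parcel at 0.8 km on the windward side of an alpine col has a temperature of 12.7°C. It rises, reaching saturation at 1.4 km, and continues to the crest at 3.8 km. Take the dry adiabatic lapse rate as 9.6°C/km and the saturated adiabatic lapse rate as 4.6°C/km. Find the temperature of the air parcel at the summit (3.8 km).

Dry to 1400 m: -9.6 × 0.6 km = -5.76°C, so T = 6.94°C.
Saturated to 3800 m: -4.6 × 2.4 km = -11.04°C, so T = -4.1°C.

-4.1°C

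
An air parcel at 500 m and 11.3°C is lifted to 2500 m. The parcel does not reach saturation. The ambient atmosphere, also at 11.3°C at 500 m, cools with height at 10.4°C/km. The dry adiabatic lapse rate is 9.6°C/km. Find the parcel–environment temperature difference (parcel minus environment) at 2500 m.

+1.6°C (parcel warmer than environment)

Parcel:
  From 500 m to 2500 m (dry): cools by 9.6 × 2 = 19.2°C, giving -7.9°C.
Environment:
  From 500 m to 2500 m (environment): cools by 10.4 × 2 = 20.8°C, giving -9.5°C.
T_parcel − T_env = -7.9 − (-9.5) = +1.6°C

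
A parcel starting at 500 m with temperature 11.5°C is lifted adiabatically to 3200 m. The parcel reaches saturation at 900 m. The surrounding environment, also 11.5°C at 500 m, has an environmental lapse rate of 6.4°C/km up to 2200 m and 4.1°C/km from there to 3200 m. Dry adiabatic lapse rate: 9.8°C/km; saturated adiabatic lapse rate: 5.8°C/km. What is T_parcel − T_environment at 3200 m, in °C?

-2.28°C (parcel cooler than environment)

Parcel:
  500–900 m, dry: Δz = 0.4 km ⇒ ΔT = -3.92°C; T = 7.58°C
  900–3200 m, saturated: Δz = 2.3 km ⇒ ΔT = -13.34°C; T = -5.76°C
Environment:
  500–2200 m, environment, lower layer: Δz = 1.7 km ⇒ ΔT = -10.88°C; T = 0.62°C
  2200–3200 m, environment, upper layer: Δz = 1 km ⇒ ΔT = -4.1°C; T = -3.48°C
T_parcel − T_env = -5.76 − (-3.48) = -2.28°C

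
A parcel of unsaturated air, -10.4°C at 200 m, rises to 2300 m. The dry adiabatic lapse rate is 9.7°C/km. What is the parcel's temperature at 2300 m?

200–2300 m, dry adiabatic: Δz = 2.1 km ⇒ ΔT = -20.37°C; T = -30.77°C

-30.77°C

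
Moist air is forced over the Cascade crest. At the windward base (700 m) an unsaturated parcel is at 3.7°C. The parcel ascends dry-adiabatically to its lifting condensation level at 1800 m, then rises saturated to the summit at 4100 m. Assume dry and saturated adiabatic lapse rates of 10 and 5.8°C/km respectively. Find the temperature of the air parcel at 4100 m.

From 700 m to 1800 m (dry): cools by 10 × 1.1 = 11°C, giving -7.3°C.
From 1800 m to 4100 m (saturated): cools by 5.8 × 2.3 = 13.34°C, giving -20.64°C.

-20.64°C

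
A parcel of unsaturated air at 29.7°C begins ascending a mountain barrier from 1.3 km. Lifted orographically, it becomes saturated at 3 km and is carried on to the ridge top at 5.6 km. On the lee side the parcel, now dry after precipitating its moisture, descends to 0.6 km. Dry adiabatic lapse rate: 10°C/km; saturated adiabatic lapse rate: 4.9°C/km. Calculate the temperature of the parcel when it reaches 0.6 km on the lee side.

49.96°C

From 1300 m to 3000 m (dry): cools by 10 × 1.7 = 17°C, giving 12.7°C.
From 3000 m to 5600 m (saturated): cools by 4.9 × 2.6 = 12.74°C, giving -0.04°C.
From 5600 m to 600 m (dry descent): warms by 10 × 5 = 50°C, giving 49.96°C.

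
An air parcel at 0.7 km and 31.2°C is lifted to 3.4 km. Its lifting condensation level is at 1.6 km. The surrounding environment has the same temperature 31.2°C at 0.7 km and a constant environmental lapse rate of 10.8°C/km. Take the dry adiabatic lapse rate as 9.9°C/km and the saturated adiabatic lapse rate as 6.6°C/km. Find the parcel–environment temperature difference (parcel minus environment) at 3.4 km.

+8.37°C (parcel warmer than environment)

Parcel:
  700 → 1600 m (dry, 9.9°C/km): ΔT = -9.9 × 0.9 = -8.91°C → T = 22.29°C
  1600 → 3400 m (saturated, 6.6°C/km): ΔT = -6.6 × 1.8 = -11.88°C → T = 10.41°C
Environment:
  700 → 3400 m (environment, 10.8°C/km): ΔT = -10.8 × 2.7 = -29.16°C → T = 2.04°C
T_parcel − T_env = 10.41 − 2.04 = +8.37°C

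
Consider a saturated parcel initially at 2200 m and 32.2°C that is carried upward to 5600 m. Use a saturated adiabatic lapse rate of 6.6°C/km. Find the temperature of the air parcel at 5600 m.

9.76°C

Saturated adiabatic to 5600 m: -6.6 × 3.4 km = -22.44°C, so T = 9.76°C.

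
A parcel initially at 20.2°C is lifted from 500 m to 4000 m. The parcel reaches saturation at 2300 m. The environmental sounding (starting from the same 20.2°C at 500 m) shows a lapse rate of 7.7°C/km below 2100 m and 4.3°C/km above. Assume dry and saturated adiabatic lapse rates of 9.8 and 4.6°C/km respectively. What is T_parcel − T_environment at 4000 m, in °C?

Parcel:
  Dry to 2300 m: -9.8 × 1.8 km = -17.64°C, so T = 2.56°C.
  Saturated to 4000 m: -4.6 × 1.7 km = -7.82°C, so T = -5.26°C.
Environment:
  Environment, lower layer to 2100 m: -7.7 × 1.6 km = -12.32°C, so T = 7.88°C.
  Environment, upper layer to 4000 m: -4.3 × 1.9 km = -8.17°C, so T = -0.29°C.
T_parcel − T_env = -5.26 − (-0.29) = -4.97°C

-4.97°C (parcel cooler than environment)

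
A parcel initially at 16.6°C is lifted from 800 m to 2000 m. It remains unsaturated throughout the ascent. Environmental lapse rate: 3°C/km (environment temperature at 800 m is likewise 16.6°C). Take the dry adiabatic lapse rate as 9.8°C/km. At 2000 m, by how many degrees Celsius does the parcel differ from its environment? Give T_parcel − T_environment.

-8.16°C (parcel cooler than environment)

Parcel:
  800 → 2000 m (dry, 9.8°C/km): ΔT = -9.8 × 1.2 = -11.76°C → T = 4.84°C
Environment:
  800 → 2000 m (environment, 3°C/km): ΔT = -3 × 1.2 = -3.6°C → T = 13°C
T_parcel − T_env = 4.84 − 13 = -8.16°C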